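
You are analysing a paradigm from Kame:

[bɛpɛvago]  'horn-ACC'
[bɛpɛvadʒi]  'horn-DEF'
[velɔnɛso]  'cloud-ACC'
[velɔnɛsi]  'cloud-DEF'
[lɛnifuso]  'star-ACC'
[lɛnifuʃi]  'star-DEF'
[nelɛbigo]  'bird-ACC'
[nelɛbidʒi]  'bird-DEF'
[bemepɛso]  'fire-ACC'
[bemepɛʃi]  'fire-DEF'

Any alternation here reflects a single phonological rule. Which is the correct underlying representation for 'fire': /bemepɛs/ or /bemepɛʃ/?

/bemepɛʃ/

In [bemepɛso] and [bemepɛʃi] the final segment of 'fire' alternates: [s] ~ [ʃ].
The stem 'cloud' ([velɔnɛso], [velɔnɛsi]) shows [s] unchanged in both environments, so [s] cannot be basic with [ʃ] derived before the DEF suffix.
The underlying segment must be /ʃ/; palato-alveolar /dʒ/ and /ʃ/ become [g] and [s] when no front vowel follows, yielding [s] there.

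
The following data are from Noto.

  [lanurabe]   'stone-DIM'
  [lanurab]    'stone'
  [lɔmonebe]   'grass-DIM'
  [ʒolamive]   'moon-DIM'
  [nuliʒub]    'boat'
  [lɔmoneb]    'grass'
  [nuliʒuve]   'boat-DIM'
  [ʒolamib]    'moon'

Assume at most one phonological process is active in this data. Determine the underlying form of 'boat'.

/nuliʒuv/

In [nuliʒub] and [nuliʒuve] the final segment of 'boat' alternates: [b] ~ [v].
The stem 'grass' ([lɔmoneb], [lɔmonebe]) shows [b] unchanged in both environments, so [b] cannot be basic with [v] derived before the DIM suffix.
The underlying segment must be /v/; voiced fricatives become stops word-finally, yielding [b] there.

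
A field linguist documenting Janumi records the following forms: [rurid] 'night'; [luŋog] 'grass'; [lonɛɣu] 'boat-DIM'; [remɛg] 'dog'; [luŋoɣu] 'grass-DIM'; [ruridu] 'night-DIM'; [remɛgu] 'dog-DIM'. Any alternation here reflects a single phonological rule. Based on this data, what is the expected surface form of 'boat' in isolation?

[lonɛg]

The stem for 'grass' ends in [ɣ] in [luŋoɣu] but [g] in [luŋog].
The stem 'dog' ([remɛgu], [remɛg]) shows [g] unchanged in both environments, so [g] cannot be basic with [ɣ] derived before the DIM suffix.
So /ɣ/ is underlying, and a rule of word-final hardening — voiced fricatives become stops word-finally — gives [g].
The one attested form of 'boat', [lonɛɣu], shows underlying /lonɛɣ/. Applying the same rule word-finally gives [lonɛg].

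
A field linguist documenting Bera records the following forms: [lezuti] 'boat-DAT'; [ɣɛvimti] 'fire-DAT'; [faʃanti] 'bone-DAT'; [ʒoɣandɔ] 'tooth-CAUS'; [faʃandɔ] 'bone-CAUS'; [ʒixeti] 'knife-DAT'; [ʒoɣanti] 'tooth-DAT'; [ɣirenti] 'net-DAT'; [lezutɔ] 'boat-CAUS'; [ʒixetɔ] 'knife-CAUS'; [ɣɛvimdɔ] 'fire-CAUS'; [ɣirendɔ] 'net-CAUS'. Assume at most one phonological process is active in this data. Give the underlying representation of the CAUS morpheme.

The CAUS morpheme has two allomorphs, [-dɔ] and [-tɔ].
The DAT suffix, which begins with [t], is invariant after every stem; so [t] is not altered by any rule here.
The CAUS suffix is therefore /-dɔ/ underlyingly, with post-vocalic devoicing: voiced stops become voiceless after a vowel.

/-dɔ/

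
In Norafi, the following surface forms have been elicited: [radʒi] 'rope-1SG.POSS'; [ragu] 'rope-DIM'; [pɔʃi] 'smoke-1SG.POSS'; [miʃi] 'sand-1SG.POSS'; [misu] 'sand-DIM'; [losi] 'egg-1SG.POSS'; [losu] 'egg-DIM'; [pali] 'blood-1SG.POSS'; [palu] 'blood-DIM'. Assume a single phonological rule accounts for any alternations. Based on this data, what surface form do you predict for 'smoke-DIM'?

[pɔsu]

'sand' shows [ʃ] ~ [s] at the end of the stem ([miʃi] vs [misu]).
But 'egg' keeps [s] in both environments ([losi], [losu]), so there is no rule changing /s/ to [ʃ] before the 1SG.POSS suffix.
The alternation reflects depalatalization: palato-alveolar /dʒ/ and /ʃ/ become [g] and [s] when no front vowel follows. /ʃ/ is underlying.
The one attested form of 'smoke', [pɔʃi], shows underlying /pɔʃ/. Applying the same rule when no front vowel follows gives [pɔsu].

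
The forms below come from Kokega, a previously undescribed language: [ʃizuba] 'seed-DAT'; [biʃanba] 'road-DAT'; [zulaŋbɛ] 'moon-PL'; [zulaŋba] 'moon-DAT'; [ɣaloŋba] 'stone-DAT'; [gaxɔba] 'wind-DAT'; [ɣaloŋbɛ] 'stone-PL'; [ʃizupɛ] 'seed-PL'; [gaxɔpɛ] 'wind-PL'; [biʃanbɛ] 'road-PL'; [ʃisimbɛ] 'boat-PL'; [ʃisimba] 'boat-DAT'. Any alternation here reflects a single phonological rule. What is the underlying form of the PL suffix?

The PL suffix surfaces as [-bɛ] and [-pɛ], depending on the final segment of the stem.
By contrast the DAT suffix keeps its initial [b] throughout — that segment must be underlying.
The PL suffix is therefore /-pɛ/ underlyingly, with post-nasal voicing: voiceless stops become voiced after a nasal.

/-pɛ/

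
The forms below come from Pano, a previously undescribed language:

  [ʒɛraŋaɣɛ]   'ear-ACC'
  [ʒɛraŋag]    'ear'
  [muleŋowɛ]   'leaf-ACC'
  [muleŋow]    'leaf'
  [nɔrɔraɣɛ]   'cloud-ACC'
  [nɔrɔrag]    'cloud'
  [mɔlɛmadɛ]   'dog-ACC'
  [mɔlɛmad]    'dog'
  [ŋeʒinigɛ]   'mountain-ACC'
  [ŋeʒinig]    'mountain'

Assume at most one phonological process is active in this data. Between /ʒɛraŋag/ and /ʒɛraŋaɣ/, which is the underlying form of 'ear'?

/ʒɛraŋaɣ/

'ear' shows [ɣ] ~ [g] at the end of the stem ([ʒɛraŋaɣɛ] vs [ʒɛraŋag]).
Compare 'mountain', with invariant [g] in [ŋeʒinigɛ] and [ŋeʒinig]: an analysis with underlying /g/ and a rule producing [ɣ] before the ACC suffix would wrongly predict alternation here too.
The alternation reflects word-final hardening: voiced fricatives become stops word-finally. /ɣ/ is underlying.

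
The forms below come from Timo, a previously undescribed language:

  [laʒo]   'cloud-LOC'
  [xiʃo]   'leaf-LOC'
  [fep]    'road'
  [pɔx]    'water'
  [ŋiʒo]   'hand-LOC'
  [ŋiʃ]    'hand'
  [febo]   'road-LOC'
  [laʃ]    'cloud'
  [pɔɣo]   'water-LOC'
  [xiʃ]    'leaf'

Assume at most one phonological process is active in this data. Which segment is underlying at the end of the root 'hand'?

The stem for 'hand' ends in [ʃ] in [ŋiʃ] but [ʒ] in [ŋiʒo].
The stem 'leaf' ([xiʃ], [xiʃo]) shows [ʃ] unchanged in both environments, so [ʃ] cannot be basic with [ʒ] derived before the LOC suffix.
So /ʒ/ is underlying, and a rule of word-final obstruent devoicing — voiced obstruents become voiceless word-finally — gives [ʃ].

/ʒ/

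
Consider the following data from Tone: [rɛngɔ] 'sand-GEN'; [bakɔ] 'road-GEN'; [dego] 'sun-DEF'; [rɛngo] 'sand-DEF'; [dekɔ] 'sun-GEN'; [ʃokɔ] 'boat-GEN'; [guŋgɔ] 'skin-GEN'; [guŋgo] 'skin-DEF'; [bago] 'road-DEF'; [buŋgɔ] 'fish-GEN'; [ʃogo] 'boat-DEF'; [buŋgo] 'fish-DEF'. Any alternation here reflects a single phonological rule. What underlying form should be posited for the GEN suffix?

/-kɔ/

The GEN morpheme has two allomorphs, [-gɔ] and [-kɔ].
By contrast the DEF suffix keeps its initial [g] throughout — that segment must be underlying.
So the underlying form is /-kɔ/, and voiceless stops become voiced after a nasal.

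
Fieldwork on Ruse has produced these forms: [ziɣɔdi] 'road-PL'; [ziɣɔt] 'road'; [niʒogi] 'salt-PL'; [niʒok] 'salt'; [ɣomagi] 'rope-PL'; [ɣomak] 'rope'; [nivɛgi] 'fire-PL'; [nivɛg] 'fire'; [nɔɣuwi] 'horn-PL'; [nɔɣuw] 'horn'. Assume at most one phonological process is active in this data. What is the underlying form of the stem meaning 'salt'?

The root 'salt' surfaces as [niʒogi] and [niʒok], with a stem-final [g] ~ [k] alternation.
If /g/ were underlying and a rule turned it into [k] in isolation, 'fire' would also alternate; but it has [g] in both [nivɛgi] and [nivɛg].
The alternation reflects intervocalic voicing: voiceless stops become voiced between vowels. /k/ is underlying.

/niʒok/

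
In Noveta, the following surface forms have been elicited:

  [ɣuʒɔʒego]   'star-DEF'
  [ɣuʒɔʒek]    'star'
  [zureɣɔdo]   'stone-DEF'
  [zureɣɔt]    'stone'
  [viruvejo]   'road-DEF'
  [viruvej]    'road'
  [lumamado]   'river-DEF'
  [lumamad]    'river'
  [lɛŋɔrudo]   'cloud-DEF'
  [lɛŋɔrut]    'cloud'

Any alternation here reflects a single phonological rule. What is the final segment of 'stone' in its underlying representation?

/t/

In [zureɣɔdo] and [zureɣɔt] the final segment of 'stone' alternates: [d] ~ [t].
The stem 'river' ([lumamado], [lumamad]) shows [d] unchanged in both environments, so [d] cannot be basic with [t] derived in isolation.
The underlying segment must be /t/; voiceless stops become voiced between vowels, yielding [d] there.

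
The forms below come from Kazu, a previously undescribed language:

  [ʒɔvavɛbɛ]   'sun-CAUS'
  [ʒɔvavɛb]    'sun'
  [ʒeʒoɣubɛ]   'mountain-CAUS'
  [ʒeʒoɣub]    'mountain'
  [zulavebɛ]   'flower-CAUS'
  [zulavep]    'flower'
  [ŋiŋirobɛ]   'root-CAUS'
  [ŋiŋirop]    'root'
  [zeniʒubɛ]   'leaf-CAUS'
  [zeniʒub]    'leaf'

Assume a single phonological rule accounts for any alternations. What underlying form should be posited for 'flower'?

'flower' shows [b] ~ [p] at the end of the stem ([zulavebɛ] vs [zulavep]).
The stem 'leaf' ([zeniʒubɛ], [zeniʒub]) shows [b] unchanged in both environments, so [b] cannot be basic with [p] derived in isolation.
The underlying segment must be /p/; voiceless stops become voiced between vowels, yielding [b] there.

/zulavep/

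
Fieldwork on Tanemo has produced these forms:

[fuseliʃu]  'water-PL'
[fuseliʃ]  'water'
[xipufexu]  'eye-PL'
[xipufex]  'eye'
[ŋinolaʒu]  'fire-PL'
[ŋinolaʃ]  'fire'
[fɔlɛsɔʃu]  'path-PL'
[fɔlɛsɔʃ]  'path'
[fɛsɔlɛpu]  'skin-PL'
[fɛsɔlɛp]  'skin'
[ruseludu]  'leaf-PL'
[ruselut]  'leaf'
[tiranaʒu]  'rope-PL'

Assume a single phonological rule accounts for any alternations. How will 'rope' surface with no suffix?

The root 'fire' surfaces as [ŋinolaʒu] and [ŋinolaʃ], with a stem-final [ʒ] ~ [ʃ] alternation.
Compare 'path', with invariant [ʃ] in [fɔlɛsɔʃu] and [fɔlɛsɔʃ]: an analysis with underlying /ʃ/ and a rule producing [ʒ] before the PL suffix would wrongly predict alternation here too.
So /ʒ/ is underlying, and a rule of word-final obstruent devoicing — voiced obstruents become voiceless word-finally — gives [ʃ].
The one attested form of 'rope', [tiranaʒu], shows underlying /tiranaʒ/. Applying the same rule word-finally gives [tiranaʃ].

[tiranaʃ]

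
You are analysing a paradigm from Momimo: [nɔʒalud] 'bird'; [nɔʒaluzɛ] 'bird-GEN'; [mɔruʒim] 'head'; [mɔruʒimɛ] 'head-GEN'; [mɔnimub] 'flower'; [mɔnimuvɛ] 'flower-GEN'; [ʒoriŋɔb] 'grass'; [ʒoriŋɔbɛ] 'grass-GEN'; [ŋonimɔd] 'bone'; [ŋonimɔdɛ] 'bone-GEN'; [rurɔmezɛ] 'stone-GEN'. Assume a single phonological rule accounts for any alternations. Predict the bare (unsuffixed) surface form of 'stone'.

The stem for 'bird' ends in [d] in [nɔʒalud] but [z] in [nɔʒaluzɛ].
Compare 'bone', with invariant [d] in [ŋonimɔd] and [ŋonimɔdɛ]: an analysis with underlying /d/ and a rule producing [z] before the GEN suffix would wrongly predict alternation here too.
The alternation reflects word-final hardening: voiced fricatives become stops word-finally. /z/ is underlying.
From [rurɔmezɛ] the stem 'stone' is /rurɔmez/; word-finally this yields [rurɔmed].

[rurɔmed]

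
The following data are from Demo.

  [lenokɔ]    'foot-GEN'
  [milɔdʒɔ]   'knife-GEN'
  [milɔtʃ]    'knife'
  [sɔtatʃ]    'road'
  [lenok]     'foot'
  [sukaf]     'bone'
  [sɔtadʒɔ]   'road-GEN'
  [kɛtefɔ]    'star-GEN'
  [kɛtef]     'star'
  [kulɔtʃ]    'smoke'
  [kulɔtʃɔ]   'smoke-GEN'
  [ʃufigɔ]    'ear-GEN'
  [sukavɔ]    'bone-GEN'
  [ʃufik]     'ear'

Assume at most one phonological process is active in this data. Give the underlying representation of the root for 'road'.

/sɔtadʒ/

In [sɔtatʃ] and [sɔtadʒɔ] the final segment of 'road' alternates: [tʃ] ~ [dʒ].
The stem 'smoke' ([kulɔtʃ], [kulɔtʃɔ]) shows [tʃ] unchanged in both environments, so [tʃ] cannot be basic with [dʒ] derived before the GEN suffix.
The underlying segment must be /dʒ/; voiced obstruents become voiceless word-finally, yielding [tʃ] there.
So 'road' = /sɔtadʒ/.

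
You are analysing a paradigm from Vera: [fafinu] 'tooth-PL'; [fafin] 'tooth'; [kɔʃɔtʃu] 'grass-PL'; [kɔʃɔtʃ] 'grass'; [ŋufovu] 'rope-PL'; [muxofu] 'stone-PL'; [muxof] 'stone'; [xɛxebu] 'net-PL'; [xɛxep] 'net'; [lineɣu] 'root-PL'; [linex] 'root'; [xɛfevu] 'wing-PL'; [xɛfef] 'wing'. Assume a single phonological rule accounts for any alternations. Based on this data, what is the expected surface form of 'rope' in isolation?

[ŋufof]

The root 'wing' surfaces as [xɛfevu] and [xɛfef], with a stem-final [v] ~ [f] alternation.
The stem 'stone' ([muxofu], [muxof]) shows [f] unchanged in both environments, so [f] cannot be basic with [v] derived before the PL suffix.
The underlying segment must be /v/; voiced obstruents become voiceless word-finally, yielding [f] there.
The one attested form of 'rope', [ŋufovu], shows underlying /ŋufov/. Applying the same rule word-finally gives [ŋufof].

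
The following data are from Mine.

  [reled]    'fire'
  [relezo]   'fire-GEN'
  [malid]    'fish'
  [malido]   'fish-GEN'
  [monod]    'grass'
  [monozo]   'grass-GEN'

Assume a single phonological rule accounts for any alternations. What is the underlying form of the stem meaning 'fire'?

The stem for 'fire' ends in [d] in [reled] but [z] in [relezo].
But 'fish' keeps [d] in both environments ([malid], [malido]), so there is no rule changing /d/ to [z] before the GEN suffix.
The underlying segment must be /z/; voiced fricatives become stops word-finally, yielding [d] there.

/relez/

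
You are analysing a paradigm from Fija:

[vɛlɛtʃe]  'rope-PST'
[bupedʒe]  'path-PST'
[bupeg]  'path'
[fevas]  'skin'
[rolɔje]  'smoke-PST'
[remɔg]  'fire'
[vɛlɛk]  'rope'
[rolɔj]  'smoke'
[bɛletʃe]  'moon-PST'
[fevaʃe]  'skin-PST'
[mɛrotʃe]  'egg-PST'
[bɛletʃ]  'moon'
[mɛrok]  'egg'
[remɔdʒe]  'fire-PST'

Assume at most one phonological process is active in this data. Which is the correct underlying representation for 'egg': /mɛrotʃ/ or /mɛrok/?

'egg' shows [tʃ] ~ [k] at the end of the stem ([mɛrotʃe] vs [mɛrok]).
Compare 'moon', with invariant [tʃ] in [bɛletʃe] and [bɛletʃ]: an analysis with underlying /tʃ/ and a rule producing [k] in isolation would wrongly predict alternation here too.
The alternation reflects palatalization before a front vowel: /k/, /g/ and /s/ become palato-alveolar [tʃ], [dʒ] and [ʃ] before a front vowel. /k/ is underlying.

/mɛrok/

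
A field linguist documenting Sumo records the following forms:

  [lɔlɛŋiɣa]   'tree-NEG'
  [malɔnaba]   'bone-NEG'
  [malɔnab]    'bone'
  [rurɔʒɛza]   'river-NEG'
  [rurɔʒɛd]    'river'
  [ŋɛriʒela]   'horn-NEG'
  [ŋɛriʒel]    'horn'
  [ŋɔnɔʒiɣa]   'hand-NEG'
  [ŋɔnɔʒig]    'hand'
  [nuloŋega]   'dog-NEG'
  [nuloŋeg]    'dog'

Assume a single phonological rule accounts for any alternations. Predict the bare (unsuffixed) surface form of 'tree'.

[lɔlɛŋig]

The stem for 'hand' ends in [ɣ] in [ŋɔnɔʒiɣa] but [g] in [ŋɔnɔʒig].
But 'dog' keeps [g] in both environments ([nuloŋega], [nuloŋeg]), so there is no rule changing /g/ to [ɣ] before the NEG suffix.
So /ɣ/ is underlying, and a rule of word-final hardening — voiced fricatives become stops word-finally — gives [g].
From [lɔlɛŋiɣa] the stem 'tree' is /lɔlɛŋiɣ/; word-finally this yields [lɔlɛŋig].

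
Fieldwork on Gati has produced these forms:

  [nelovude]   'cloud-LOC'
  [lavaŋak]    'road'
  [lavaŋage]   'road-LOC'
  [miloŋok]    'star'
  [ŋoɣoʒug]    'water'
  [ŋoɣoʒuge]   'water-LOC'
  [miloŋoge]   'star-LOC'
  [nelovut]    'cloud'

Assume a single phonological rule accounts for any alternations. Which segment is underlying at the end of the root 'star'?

'star' shows [k] ~ [g] at the end of the stem ([miloŋok] vs [miloŋoge]).
But 'water' keeps [g] in both environments ([ŋoɣoʒug], [ŋoɣoʒuge]), so there is no rule changing /g/ to [k] in isolation.
So /k/ is underlying, and a rule of intervocalic voicing — voiceless stops become voiced between vowels — gives [g].

/k/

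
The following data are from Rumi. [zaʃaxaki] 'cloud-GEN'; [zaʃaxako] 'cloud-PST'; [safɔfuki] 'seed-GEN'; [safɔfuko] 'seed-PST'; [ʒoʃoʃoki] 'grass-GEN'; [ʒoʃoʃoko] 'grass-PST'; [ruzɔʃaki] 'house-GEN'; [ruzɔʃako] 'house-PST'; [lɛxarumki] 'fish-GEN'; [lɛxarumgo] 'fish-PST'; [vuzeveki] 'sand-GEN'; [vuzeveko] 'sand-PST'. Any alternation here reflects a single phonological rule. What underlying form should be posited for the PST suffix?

The PST suffix surfaces as [-go] and [-ko], depending on the final segment of the stem.
The GEN suffix, which begins with [k], is invariant after every stem; so [k] is not altered by any rule here.
The PST suffix is therefore /-go/ underlyingly, with post-vocalic devoicing: voiced stops become voiceless after a vowel.

/-go/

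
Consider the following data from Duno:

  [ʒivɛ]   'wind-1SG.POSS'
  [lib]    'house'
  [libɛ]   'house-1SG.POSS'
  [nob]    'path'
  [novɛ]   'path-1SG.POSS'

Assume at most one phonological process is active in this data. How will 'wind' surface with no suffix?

[ʒib]

The root 'path' surfaces as [novɛ] and [nob], with a stem-final [v] ~ [b] alternation.
Compare 'house', with invariant [b] in [libɛ] and [lib]: an analysis with underlying /b/ and a rule producing [v] before the 1SG.POSS suffix would wrongly predict alternation here too.
So /v/ is underlying, and a rule of word-final hardening — voiced fricatives become stops word-finally — gives [b].
From [ʒivɛ] the stem 'wind' is /ʒiv/; word-finally this yields [ʒib].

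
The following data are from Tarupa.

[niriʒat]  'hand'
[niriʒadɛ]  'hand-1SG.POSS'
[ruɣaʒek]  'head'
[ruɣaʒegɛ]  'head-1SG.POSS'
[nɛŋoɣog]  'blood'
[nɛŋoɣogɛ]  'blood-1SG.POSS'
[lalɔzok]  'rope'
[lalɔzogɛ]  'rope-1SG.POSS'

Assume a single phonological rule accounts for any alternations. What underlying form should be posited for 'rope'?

In [lalɔzok] and [lalɔzogɛ] the final segment of 'rope' alternates: [k] ~ [g].
Compare 'blood', with invariant [g] in [nɛŋoɣog] and [nɛŋoɣogɛ]: an analysis with underlying /g/ and a rule producing [k] in isolation would wrongly predict alternation here too.
Therefore /k/ is basic and [g] is derived by intervocalic voicing (voiceless stops become voiced between vowels).

/lalɔzok/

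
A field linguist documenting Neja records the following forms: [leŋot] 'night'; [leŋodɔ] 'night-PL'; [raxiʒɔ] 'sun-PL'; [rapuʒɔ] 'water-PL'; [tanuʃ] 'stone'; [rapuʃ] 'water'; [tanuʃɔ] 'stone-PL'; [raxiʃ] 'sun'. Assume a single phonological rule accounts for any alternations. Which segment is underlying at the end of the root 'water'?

/ʒ/

In [rapuʒɔ] and [rapuʃ] the final segment of 'water' alternates: [ʒ] ~ [ʃ].
But 'stone' keeps [ʃ] in both environments ([tanuʃɔ], [tanuʃ]), so there is no rule changing /ʃ/ to [ʒ] before the PL suffix.
So /ʒ/ is underlying, and a rule of word-final obstruent devoicing — voiced obstruents become voiceless word-finally — gives [ʃ].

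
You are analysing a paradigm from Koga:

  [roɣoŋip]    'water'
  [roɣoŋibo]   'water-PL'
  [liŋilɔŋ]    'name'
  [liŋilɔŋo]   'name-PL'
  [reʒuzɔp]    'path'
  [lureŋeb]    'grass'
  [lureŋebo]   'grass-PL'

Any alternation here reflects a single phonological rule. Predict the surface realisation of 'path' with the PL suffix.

In [roɣoŋip] and [roɣoŋibo] the final segment of 'water' alternates: [p] ~ [b].
Compare 'grass', with invariant [b] in [lureŋeb] and [lureŋebo]: an analysis with underlying /b/ and a rule producing [p] in isolation would wrongly predict alternation here too.
The alternation reflects intervocalic voicing: voiceless stops become voiced between vowels. /p/ is underlying.
The one attested form of 'path', [reʒuzɔp], shows underlying /reʒuzɔp/. Applying the same rule between vowels gives [reʒuzɔbo].

[reʒuzɔbo]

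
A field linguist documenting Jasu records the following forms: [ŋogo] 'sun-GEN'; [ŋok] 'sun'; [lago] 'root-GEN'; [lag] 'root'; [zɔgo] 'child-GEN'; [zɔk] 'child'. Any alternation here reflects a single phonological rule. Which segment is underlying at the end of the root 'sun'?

The root 'sun' surfaces as [ŋogo] and [ŋok], with a stem-final [g] ~ [k] alternation.
The stem 'root' ([lago], [lag]) shows [g] unchanged in both environments, so [g] cannot be basic with [k] derived in isolation.
The underlying segment must be /k/; voiceless stops become voiced between vowels, yielding [g] there.

/k/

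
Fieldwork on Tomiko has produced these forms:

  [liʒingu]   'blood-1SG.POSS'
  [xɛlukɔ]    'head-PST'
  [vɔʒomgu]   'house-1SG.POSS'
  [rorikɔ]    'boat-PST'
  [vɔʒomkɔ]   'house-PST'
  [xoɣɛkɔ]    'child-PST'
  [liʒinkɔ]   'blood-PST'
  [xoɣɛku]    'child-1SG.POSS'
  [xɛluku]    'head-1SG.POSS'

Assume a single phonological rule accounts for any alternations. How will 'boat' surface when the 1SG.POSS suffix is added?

[roriku]

The 1SG.POSS morpheme has two allomorphs, [-gu] and [-ku].
By contrast the PST suffix keeps its initial [k] throughout — that segment must be underlying.
So the underlying form is /-gu/, and voiced stops become voiceless after a vowel.
After 'boat', which ends in a vowel, the suffix surfaces as [-ku], giving [roriku].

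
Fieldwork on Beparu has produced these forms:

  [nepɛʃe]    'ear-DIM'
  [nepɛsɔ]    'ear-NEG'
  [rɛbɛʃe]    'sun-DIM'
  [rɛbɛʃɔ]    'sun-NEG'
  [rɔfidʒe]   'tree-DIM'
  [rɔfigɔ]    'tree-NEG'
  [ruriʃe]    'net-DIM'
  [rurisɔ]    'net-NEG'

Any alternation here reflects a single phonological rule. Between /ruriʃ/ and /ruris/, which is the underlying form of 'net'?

In [ruriʃe] and [rurisɔ] the final segment of 'net' alternates: [ʃ] ~ [s].
If /ʃ/ were underlying and a rule turned it into [s] before the NEG suffix, 'sun' would also alternate; but it has [ʃ] in both [rɛbɛʃe] and [rɛbɛʃɔ].
The underlying segment must be /s/; /g/ and /s/ become palato-alveolar [dʒ] and [ʃ] before a front vowel, yielding [ʃ] there.

/ruris/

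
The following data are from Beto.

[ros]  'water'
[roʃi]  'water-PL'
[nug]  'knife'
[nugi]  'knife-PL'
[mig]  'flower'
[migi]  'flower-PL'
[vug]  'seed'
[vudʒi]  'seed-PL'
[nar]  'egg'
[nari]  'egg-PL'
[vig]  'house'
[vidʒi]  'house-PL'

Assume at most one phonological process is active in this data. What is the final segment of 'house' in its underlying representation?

/dʒ/

In [vig] and [vidʒi] the final segment of 'house' alternates: [g] ~ [dʒ].
If /g/ were underlying and a rule turned it into [dʒ] before the PL suffix, 'flower' would also alternate; but it has [g] in both [mig] and [migi].
Therefore /dʒ/ is basic and [g] is derived by depalatalization (palato-alveolar /dʒ/ and /ʃ/ become [g] and [s] when no front vowel follows).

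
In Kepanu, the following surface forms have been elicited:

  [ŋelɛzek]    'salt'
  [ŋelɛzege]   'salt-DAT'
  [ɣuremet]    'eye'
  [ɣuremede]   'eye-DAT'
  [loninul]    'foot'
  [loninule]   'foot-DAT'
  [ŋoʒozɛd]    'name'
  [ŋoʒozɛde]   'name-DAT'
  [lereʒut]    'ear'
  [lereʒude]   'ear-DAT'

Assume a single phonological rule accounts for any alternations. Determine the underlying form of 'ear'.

/lereʒut/

The root 'ear' surfaces as [lereʒut] and [lereʒude], with a stem-final [t] ~ [d] alternation.
Compare 'name', with invariant [d] in [ŋoʒozɛd] and [ŋoʒozɛde]: an analysis with underlying /d/ and a rule producing [t] in isolation would wrongly predict alternation here too.
The alternation reflects intervocalic voicing: voiceless stops become voiced between vowels. /t/ is underlying.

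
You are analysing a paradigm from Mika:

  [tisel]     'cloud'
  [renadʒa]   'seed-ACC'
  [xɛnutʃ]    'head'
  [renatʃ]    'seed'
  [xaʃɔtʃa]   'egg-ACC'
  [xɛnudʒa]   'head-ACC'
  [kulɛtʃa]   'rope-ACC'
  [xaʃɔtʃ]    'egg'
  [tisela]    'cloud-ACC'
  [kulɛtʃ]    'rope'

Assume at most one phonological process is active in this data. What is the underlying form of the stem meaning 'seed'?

/renadʒ/

The root 'seed' surfaces as [renadʒa] and [renatʃ], with a stem-final [dʒ] ~ [tʃ] alternation.
But 'rope' keeps [tʃ] in both environments ([kulɛtʃa], [kulɛtʃ]), so there is no rule changing /tʃ/ to [dʒ] before the ACC suffix.
Therefore /dʒ/ is basic and [tʃ] is derived by word-final obstruent devoicing (voiced obstruents become voiceless word-finally).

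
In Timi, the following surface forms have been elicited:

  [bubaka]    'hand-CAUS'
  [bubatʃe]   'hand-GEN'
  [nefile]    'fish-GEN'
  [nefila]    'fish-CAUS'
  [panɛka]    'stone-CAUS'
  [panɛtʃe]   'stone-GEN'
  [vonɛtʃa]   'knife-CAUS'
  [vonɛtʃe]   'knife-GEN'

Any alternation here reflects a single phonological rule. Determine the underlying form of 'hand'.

The stem for 'hand' ends in [k] in [bubaka] but [tʃ] in [bubatʃe].
But 'knife' keeps [tʃ] in both environments ([vonɛtʃa], [vonɛtʃe]), so there is no rule changing /tʃ/ to [k] before the CAUS suffix.
The underlying segment must be /k/; /k/ becomes palato-alveolar [tʃ] before a front vowel, yielding [tʃ] there.
The underlying form of 'hand' is therefore /bubak/.

/bubak/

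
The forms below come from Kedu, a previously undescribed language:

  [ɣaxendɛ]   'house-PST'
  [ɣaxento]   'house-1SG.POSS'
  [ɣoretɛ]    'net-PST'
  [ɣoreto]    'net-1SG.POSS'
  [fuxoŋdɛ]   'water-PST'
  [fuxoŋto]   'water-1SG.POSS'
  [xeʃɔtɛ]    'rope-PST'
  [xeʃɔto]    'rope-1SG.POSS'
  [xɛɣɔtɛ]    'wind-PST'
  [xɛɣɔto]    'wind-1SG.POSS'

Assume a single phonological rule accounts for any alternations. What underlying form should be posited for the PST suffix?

The PST suffix surfaces as [-dɛ] and [-tɛ], depending on the final segment of the stem.
The 1SG.POSS suffix, which begins with [t], is invariant after every stem; so [t] is not altered by any rule here.
The PST suffix is therefore /-dɛ/ underlyingly, with post-vocalic devoicing: voiced stops become voiceless after a vowel.

/-dɛ/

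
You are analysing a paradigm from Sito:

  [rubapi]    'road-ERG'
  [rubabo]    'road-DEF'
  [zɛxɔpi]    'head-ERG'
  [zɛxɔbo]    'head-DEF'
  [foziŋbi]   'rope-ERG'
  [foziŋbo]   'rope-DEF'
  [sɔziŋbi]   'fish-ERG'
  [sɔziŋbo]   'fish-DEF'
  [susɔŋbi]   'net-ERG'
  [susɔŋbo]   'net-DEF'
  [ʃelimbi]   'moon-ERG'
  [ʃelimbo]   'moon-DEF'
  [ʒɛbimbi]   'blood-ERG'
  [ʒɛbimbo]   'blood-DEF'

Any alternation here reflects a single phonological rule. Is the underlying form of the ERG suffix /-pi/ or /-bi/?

The ERG suffix surfaces as [-bi] and [-pi], depending on the final segment of the stem.
The DEF suffix, which begins with [b], is invariant after every stem; so [b] is not altered by any rule here.
The ERG suffix is therefore /-pi/ underlyingly, with post-nasal voicing: voiceless stops become voiced after a nasal.

/-pi/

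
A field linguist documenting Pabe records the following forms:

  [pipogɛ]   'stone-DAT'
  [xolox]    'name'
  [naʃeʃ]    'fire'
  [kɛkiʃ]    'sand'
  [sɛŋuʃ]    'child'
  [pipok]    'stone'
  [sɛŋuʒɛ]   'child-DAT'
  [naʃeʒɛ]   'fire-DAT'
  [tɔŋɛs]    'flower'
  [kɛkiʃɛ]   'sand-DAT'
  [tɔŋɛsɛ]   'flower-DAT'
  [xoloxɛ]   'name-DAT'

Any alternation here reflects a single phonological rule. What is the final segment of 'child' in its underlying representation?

In [sɛŋuʒɛ] and [sɛŋuʃ] the final segment of 'child' alternates: [ʒ] ~ [ʃ].
Compare 'sand', with invariant [ʃ] in [kɛkiʃɛ] and [kɛkiʃ]: an analysis with underlying /ʃ/ and a rule producing [ʒ] before the DAT suffix would wrongly predict alternation here too.
The underlying segment must be /ʒ/; voiced obstruents become voiceless word-finally, yielding [ʃ] there.

/ʒ/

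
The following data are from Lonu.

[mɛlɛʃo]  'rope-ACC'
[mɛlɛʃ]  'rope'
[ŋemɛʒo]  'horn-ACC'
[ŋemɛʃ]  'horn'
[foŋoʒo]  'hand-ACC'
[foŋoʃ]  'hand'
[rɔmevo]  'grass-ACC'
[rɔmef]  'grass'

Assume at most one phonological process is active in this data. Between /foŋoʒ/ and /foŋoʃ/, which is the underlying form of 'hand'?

/foŋoʒ/

'hand' shows [ʒ] ~ [ʃ] at the end of the stem ([foŋoʒo] vs [foŋoʃ]).
If /ʃ/ were underlying and a rule turned it into [ʒ] before the ACC suffix, 'rope' would also alternate; but it has [ʃ] in both [mɛlɛʃo] and [mɛlɛʃ].
The alternation reflects word-final obstruent devoicing: voiced obstruents become voiceless word-finally. /ʒ/ is underlying.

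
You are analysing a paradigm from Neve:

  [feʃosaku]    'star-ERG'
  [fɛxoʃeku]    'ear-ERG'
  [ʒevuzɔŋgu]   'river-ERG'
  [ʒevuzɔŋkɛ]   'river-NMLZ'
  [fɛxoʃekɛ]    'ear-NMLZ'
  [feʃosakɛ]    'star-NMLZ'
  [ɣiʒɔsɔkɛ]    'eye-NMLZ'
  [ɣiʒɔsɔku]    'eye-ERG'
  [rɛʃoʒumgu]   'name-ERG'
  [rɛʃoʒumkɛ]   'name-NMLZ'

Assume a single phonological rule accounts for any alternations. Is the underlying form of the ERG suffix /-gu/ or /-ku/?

The ERG morpheme has two allomorphs, [-gu] and [-ku].
The NMLZ suffix, which begins with [k], is invariant after every stem; so [k] is not altered by any rule here.
The ERG suffix is therefore /-gu/ underlyingly, with post-vocalic devoicing: voiced stops become voiceless after a vowel.

/-gu/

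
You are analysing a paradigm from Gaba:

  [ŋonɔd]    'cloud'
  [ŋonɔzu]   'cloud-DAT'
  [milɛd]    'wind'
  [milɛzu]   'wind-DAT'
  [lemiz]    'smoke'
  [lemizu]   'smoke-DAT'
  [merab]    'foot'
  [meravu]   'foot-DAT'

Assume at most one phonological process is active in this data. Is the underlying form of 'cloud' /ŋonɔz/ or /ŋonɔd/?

/ŋonɔd/

The stem for 'cloud' ends in [d] in [ŋonɔd] but [z] in [ŋonɔzu].
The stem 'smoke' ([lemiz], [lemizu]) shows [z] unchanged in both environments, so [z] cannot be basic with [d] derived in isolation.
Therefore /d/ is basic and [z] is derived by intervocalic spirantization (voiced stops become fricatives between vowels).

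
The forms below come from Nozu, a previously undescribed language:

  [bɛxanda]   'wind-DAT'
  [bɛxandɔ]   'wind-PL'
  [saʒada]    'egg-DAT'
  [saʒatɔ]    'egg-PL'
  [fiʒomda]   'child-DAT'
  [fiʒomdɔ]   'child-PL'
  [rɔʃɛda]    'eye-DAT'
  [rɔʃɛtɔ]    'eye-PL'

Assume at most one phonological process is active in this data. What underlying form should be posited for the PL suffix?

/-tɔ/

The PL suffix surfaces as [-dɔ] and [-tɔ], depending on the final segment of the stem.
The DAT suffix, which begins with [d], is invariant after every stem; so [d] is not altered by any rule here.
So the underlying form is /-tɔ/, and voiceless stops become voiced after a nasal.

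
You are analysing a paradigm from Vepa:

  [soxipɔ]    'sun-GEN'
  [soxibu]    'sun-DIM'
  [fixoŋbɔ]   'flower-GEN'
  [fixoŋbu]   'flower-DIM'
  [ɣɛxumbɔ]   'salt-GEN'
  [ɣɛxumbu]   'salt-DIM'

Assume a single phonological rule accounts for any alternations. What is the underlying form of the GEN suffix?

/-pɔ/

The GEN suffix surfaces as [-bɔ] and [-pɔ], depending on the final segment of the stem.
By contrast the DIM suffix keeps its initial [b] throughout — that segment must be underlying.
The GEN suffix is therefore /-pɔ/ underlyingly, with post-nasal voicing: voiceless stops become voiced after a nasal.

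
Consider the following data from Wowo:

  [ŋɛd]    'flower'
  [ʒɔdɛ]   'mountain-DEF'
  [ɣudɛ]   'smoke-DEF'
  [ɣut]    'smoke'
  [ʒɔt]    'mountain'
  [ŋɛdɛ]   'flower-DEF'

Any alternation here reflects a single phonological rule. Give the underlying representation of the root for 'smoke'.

The root 'smoke' surfaces as [ɣudɛ] and [ɣut], with a stem-final [d] ~ [t] alternation.
But 'flower' keeps [d] in both environments ([ŋɛdɛ], [ŋɛd]), so there is no rule changing /d/ to [t] in isolation.
So /t/ is underlying, and a rule of intervocalic voicing — voiceless stops become voiced between vowels — gives [d].

/ɣut/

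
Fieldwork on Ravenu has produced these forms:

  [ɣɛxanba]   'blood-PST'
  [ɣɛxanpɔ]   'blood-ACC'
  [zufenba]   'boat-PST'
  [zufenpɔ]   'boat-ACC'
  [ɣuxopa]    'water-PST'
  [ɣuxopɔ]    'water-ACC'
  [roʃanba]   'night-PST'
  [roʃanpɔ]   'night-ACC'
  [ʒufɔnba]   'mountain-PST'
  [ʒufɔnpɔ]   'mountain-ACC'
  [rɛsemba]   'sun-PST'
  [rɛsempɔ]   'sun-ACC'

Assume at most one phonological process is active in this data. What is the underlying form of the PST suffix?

The PST suffix surfaces as [-ba] and [-pa], depending on the final segment of the stem.
By contrast the ACC suffix keeps its initial [p] throughout — that segment must be underlying.
So the underlying form is /-ba/, and voiced stops become voiceless after a vowel.

/-ba/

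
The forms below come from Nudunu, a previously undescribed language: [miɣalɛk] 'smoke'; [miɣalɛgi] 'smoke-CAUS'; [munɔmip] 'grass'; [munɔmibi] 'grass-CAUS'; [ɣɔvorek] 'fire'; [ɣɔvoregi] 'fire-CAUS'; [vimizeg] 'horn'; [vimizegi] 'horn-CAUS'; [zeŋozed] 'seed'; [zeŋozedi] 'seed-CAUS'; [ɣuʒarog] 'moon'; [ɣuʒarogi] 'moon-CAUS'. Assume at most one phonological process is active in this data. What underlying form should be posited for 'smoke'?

/miɣalɛk/

The root 'smoke' surfaces as [miɣalɛk] and [miɣalɛgi], with a stem-final [k] ~ [g] alternation.
If /g/ were underlying and a rule turned it into [k] in isolation, 'horn' would also alternate; but it has [g] in both [vimizeg] and [vimizegi].
So /k/ is underlying, and a rule of intervocalic voicing — voiceless stops become voiced between vowels — gives [g].
The underlying form of 'smoke' is therefore /miɣalɛk/.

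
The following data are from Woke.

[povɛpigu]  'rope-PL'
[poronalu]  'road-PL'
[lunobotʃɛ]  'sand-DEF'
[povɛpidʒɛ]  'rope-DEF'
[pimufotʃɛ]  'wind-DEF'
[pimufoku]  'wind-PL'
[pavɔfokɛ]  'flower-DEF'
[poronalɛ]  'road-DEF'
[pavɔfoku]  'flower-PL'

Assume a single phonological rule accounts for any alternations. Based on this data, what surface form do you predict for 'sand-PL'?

[lunoboku]

The root 'wind' surfaces as [pimufoku] and [pimufotʃɛ], with a stem-final [k] ~ [tʃ] alternation.
If /k/ were underlying and a rule turned it into [tʃ] before the DEF suffix, 'flower' would also alternate; but it has [k] in both [pavɔfoku] and [pavɔfokɛ].
So /tʃ/ is underlying, and a rule of depalatalization — palato-alveolar /tʃ/ and /dʒ/ become [k] and [g] when no front vowel follows — gives [k].
From [lunobotʃɛ] the stem 'sand' is /lunobotʃ/; when no front vowel follows this yields [lunoboku].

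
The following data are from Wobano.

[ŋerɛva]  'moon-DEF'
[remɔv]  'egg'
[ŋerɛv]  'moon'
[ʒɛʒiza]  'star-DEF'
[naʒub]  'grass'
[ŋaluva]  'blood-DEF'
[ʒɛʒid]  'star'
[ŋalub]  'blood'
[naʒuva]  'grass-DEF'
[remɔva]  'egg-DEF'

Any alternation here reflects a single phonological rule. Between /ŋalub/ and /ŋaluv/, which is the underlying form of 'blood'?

The root 'blood' surfaces as [ŋaluva] and [ŋalub], with a stem-final [v] ~ [b] alternation.
Compare 'egg', with invariant [v] in [remɔva] and [remɔv]: an analysis with underlying /v/ and a rule producing [b] in isolation would wrongly predict alternation here too.
Therefore /b/ is basic and [v] is derived by intervocalic spirantization (voiced stops become fricatives between vowels).

/ŋalub/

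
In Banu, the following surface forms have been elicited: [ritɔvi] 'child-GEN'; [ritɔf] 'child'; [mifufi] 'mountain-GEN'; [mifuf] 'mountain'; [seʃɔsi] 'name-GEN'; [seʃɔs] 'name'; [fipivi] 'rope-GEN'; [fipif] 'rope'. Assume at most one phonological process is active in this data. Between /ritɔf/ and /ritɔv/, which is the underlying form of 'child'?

/ritɔv/

In [ritɔvi] and [ritɔf] the final segment of 'child' alternates: [v] ~ [f].
Compare 'mountain', with invariant [f] in [mifufi] and [mifuf]: an analysis with underlying /f/ and a rule producing [v] before the GEN suffix would wrongly predict alternation here too.
The underlying segment must be /v/; voiced obstruents become voiceless word-finally, yielding [f] there.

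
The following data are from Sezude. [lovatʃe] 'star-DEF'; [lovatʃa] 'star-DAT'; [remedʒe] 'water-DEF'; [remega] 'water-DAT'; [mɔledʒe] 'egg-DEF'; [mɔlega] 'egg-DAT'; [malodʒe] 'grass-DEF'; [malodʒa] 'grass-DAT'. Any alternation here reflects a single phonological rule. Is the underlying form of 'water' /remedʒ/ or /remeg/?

/remeg/

The stem for 'water' ends in [dʒ] in [remedʒe] but [g] in [remega].
But 'grass' keeps [dʒ] in both environments ([malodʒe], [malodʒa]), so there is no rule changing /dʒ/ to [g] before the DAT suffix.
Therefore /g/ is basic and [dʒ] is derived by palatalization before a front vowel (/g/ becomes palato-alveolar [dʒ] before a front vowel).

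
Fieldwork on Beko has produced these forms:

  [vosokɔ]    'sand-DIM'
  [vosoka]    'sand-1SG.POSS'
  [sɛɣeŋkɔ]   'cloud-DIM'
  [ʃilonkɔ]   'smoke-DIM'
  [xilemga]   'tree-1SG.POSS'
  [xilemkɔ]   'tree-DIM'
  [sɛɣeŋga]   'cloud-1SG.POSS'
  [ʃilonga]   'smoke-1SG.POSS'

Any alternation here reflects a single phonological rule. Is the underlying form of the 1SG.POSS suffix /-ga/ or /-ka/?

The 1SG.POSS morpheme has two allomorphs, [-ga] and [-ka].
The DIM suffix, which begins with [k], is invariant after every stem; so [k] is not altered by any rule here.
So the underlying form is /-ga/, and voiced stops become voiceless after a vowel.

/-ga/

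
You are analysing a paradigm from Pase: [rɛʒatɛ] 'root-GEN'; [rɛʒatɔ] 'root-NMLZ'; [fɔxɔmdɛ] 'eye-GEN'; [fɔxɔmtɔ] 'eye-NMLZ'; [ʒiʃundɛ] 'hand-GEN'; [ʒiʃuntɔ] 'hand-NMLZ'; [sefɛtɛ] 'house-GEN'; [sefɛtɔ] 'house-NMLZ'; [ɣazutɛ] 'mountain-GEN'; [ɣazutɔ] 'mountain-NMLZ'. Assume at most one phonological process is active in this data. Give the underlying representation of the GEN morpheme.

/-dɛ/

The GEN suffix surfaces as [-dɛ] and [-tɛ], depending on the final segment of the stem.
The NMLZ suffix, which begins with [t], is invariant after every stem; so [t] is not altered by any rule here.
So the underlying form is /-dɛ/, and voiced stops become voiceless after a vowel.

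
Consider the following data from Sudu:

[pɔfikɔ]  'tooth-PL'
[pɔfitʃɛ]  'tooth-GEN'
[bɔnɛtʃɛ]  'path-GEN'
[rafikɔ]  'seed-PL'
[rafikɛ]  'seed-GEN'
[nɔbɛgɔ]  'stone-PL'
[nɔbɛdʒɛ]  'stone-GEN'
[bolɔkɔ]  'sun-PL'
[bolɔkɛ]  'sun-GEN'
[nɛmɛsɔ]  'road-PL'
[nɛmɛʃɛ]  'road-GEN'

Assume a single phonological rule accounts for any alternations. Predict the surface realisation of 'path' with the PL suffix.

[bɔnɛkɔ]

'tooth' shows [k] ~ [tʃ] at the end of the stem ([pɔfikɔ] vs [pɔfitʃɛ]).
Compare 'sun', with invariant [k] in [bolɔkɔ] and [bolɔkɛ]: an analysis with underlying /k/ and a rule producing [tʃ] before the GEN suffix would wrongly predict alternation here too.
So /tʃ/ is underlying, and a rule of depalatalization — palato-alveolar /tʃ/, /dʒ/ and /ʃ/ become [k], [g] and [s] when no front vowel follows — gives [k].
The one attested form of 'path', [bɔnɛtʃɛ], shows underlying /bɔnɛtʃ/. Applying the same rule when no front vowel follows gives [bɔnɛkɔ].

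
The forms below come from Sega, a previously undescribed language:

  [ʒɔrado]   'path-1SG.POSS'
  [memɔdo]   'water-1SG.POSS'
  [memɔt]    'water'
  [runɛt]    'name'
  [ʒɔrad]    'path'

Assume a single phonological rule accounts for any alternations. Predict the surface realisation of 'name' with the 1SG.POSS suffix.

The root 'water' surfaces as [memɔdo] and [memɔt], with a stem-final [d] ~ [t] alternation.
The stem 'path' ([ʒɔrado], [ʒɔrad]) shows [d] unchanged in both environments, so [d] cannot be basic with [t] derived in isolation.
The alternation reflects intervocalic voicing: voiceless stops become voiced between vowels. /t/ is underlying.
The one attested form of 'name', [runɛt], shows underlying /runɛt/. Applying the same rule between vowels gives [runɛdo].

[runɛdo]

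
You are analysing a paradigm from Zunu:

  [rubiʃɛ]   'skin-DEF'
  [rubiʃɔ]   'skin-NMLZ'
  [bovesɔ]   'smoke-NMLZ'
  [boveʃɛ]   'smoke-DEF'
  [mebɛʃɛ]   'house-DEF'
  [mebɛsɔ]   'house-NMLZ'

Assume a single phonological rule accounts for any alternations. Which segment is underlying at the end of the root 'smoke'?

The root 'smoke' surfaces as [boveʃɛ] and [bovesɔ], with a stem-final [ʃ] ~ [s] alternation.
If /ʃ/ were underlying and a rule turned it into [s] before the NMLZ suffix, 'skin' would also alternate; but it has [ʃ] in both [rubiʃɛ] and [rubiʃɔ].
The alternation reflects palatalization before a front vowel: /s/ becomes palato-alveolar [ʃ] before a front vowel. /s/ is underlying.

/s/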